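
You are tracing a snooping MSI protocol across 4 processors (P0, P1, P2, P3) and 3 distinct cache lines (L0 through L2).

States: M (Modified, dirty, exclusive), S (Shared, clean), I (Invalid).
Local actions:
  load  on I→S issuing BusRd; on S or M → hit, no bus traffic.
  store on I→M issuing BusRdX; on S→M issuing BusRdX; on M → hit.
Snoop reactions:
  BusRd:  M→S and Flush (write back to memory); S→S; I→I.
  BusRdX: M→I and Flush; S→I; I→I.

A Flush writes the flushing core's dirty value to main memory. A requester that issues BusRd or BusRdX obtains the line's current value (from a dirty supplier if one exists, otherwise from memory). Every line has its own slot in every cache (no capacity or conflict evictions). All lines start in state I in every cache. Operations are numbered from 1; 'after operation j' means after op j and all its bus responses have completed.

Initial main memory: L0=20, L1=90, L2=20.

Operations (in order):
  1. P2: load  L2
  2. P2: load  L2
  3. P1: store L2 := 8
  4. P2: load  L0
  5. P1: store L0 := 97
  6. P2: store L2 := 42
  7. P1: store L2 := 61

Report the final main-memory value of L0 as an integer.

memory[L0] = 20

step 1: P2: load  L2  ⟶  IISI  (L2)  txn=BusRd  M[L2]=20
step 2: P2: load  L2  ⟶  IISI  (L2)  txn=∅  M[L2]=20
step 3: P1: store L2 := 8  ⟶  IMII  (L2)  txn=BusRdX  M[L2]=20
step 4: P2: load  L0  ⟶  IISI  (L0)  txn=BusRd  M[L0]=20
step 5: P1: store L0 := 97  ⟶  IMII  (L0)  txn=BusRdX  M[L0]=20
step 6: P2: store L2 := 42  ⟶  IIMI  (L2)  txn=BusRdX+Flush  M[L2]=8
step 7: P1: store L2 := 61  ⟶  IMII  (L2)  txn=BusRdX+Flush  M[L2]=42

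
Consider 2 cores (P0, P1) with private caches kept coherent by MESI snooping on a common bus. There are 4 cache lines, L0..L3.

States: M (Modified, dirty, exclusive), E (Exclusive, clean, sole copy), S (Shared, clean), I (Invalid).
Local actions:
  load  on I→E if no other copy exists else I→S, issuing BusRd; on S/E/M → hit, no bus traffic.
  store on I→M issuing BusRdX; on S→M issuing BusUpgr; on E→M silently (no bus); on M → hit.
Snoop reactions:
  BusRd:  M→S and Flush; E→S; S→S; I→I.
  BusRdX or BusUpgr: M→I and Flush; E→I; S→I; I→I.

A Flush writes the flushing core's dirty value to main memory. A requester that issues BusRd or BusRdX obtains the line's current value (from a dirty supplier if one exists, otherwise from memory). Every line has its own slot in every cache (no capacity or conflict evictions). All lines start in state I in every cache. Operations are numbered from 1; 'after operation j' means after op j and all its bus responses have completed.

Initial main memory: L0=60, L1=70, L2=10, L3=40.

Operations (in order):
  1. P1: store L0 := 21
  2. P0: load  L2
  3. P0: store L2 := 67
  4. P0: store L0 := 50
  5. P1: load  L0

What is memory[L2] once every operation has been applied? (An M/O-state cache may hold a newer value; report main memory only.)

memory[L2] = 10

[1] P1: store L0 := 21 | P0:I, P1:M(21) | bus: BusRdX
[2] P0: load  L2 | P0:E(10), P1:I | bus: BusRd
[3] P0: store L2 := 67 | P0:M(67), P1:I | bus: none
[4] P0: store L0 := 50 | P0:M(50), P1:I | bus: BusRdX,Flush
[5] P1: load  L0 | P0:S(50), P1:S(50) | bus: BusRd,Flush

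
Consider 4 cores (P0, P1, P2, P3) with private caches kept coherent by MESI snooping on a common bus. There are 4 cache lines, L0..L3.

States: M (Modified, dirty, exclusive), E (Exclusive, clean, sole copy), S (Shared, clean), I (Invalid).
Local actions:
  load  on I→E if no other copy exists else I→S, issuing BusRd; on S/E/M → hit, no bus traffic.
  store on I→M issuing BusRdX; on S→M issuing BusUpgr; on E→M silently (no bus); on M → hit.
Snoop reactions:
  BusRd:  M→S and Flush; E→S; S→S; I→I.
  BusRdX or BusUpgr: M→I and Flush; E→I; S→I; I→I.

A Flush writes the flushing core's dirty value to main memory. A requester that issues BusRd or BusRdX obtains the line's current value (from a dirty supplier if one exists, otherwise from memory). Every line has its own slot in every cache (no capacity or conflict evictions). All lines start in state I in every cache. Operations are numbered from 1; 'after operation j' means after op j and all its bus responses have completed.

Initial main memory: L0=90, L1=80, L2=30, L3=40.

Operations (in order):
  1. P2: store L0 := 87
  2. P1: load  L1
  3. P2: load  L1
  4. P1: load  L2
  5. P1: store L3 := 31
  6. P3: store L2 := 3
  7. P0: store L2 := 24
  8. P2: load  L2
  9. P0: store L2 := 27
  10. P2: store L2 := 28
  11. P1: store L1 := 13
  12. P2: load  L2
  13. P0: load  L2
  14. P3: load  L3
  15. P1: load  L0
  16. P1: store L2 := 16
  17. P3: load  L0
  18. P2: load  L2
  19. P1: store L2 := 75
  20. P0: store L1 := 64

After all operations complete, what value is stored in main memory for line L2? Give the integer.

memory[L2] = 16

step 1: P2: store L0 := 87  ⟶  IIMI  (L0)  txn=BusRdX  M[L0]=90
step 2: P1: load  L1  ⟶  IEII  (L1)  txn=BusRd  M[L1]=80
step 3: P2: load  L1  ⟶  ISSI  (L1)  txn=BusRd  M[L1]=80
step 4: P1: load  L2  ⟶  IEII  (L2)  txn=BusRd  M[L2]=30
step 5: P1: store L3 := 31  ⟶  IMII  (L3)  txn=BusRdX  M[L3]=40
step 6: P3: store L2 := 3  ⟶  IIIM  (L2)  txn=BusRdX  M[L2]=30
step 7: P0: store L2 := 24  ⟶  MIII  (L2)  txn=BusRdX+Flush  M[L2]=3
step 8: P2: load  L2  ⟶  SISI  (L2)  txn=BusRd+Flush  M[L2]=24
step 9: P0: store L2 := 27  ⟶  MIII  (L2)  txn=BusUpgr  M[L2]=24
step 10: P2: store L2 := 28  ⟶  IIMI  (L2)  txn=BusRdX+Flush  M[L2]=27
step 11: P1: store L1 := 13  ⟶  IMII  (L1)  txn=BusUpgr  M[L1]=80
step 12: P2: load  L2  ⟶  IIMI  (L2)  txn=∅  M[L2]=27
step 13: P0: load  L2  ⟶  SISI  (L2)  txn=BusRd+Flush  M[L2]=28
step 14: P3: load  L3  ⟶  ISIS  (L3)  txn=BusRd+Flush  M[L3]=31
step 15: P1: load  L0  ⟶  ISSI  (L0)  txn=BusRd+Flush  M[L0]=87
step 16: P1: store L2 := 16  ⟶  IMII  (L2)  txn=BusRdX  M[L2]=28
step 17: P3: load  L0  ⟶  ISSS  (L0)  txn=BusRd  M[L0]=87
step 18: P2: load  L2  ⟶  ISSI  (L2)  txn=BusRd+Flush  M[L2]=16
step 19: P1: store L2 := 75  ⟶  IMII  (L2)  txn=BusUpgr  M[L2]=16
step 20: P0: store L1 := 64  ⟶  MIII  (L1)  txn=BusRdX+Flush  M[L1]=13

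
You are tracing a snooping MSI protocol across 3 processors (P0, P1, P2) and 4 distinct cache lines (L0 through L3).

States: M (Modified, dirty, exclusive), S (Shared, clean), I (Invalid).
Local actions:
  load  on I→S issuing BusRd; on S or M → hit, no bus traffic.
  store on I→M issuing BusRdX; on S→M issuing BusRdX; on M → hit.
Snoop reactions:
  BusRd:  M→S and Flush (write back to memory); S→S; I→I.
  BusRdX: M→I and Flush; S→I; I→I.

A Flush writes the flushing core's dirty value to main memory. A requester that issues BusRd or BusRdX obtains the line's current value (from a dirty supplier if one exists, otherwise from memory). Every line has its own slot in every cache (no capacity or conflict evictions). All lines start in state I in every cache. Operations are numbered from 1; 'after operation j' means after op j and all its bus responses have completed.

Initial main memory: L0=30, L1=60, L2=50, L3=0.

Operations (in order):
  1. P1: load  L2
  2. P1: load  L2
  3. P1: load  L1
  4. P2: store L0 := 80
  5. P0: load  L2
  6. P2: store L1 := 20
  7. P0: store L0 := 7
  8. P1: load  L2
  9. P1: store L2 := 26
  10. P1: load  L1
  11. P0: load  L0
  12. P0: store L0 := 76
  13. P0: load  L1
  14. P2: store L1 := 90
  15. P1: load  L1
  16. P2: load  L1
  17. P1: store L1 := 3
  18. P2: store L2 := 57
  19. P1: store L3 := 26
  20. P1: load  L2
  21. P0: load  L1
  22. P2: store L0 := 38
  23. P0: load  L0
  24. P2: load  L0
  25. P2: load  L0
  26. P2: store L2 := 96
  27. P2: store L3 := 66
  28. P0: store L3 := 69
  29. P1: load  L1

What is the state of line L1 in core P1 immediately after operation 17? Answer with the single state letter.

state = M

[1] P1: load  L2 | P0:I, P1:S(50), P2:I | bus: BusRd
[2] P1: load  L2 | P0:I, P1:S(50), P2:I | bus: none
[3] P1: load  L1 | P0:I, P1:S(60), P2:I | bus: BusRd
[4] P2: store L0 := 80 | P0:I, P1:I, P2:M(80) | bus: BusRdX
[5] P0: load  L2 | P0:S(50), P1:S(50), P2:I | bus: BusRd
[6] P2: store L1 := 20 | P0:I, P1:I, P2:M(20) | bus: BusRdX
[7] P0: store L0 := 7 | P0:M(7), P1:I, P2:I | bus: BusRdX,Flush
[8] P1: load  L2 | P0:S(50), P1:S(50), P2:I | bus: none
[9] P1: store L2 := 26 | P0:I, P1:M(26), P2:I | bus: BusRdX
[10] P1: load  L1 | P0:I, P1:S(20), P2:S(20) | bus: BusRd,Flush
[11] P0: load  L0 | P0:M(7), P1:I, P2:I | bus: none
[12] P0: store L0 := 76 | P0:M(76), P1:I, P2:I | bus: none
[13] P0: load  L1 | P0:S(20), P1:S(20), P2:S(20) | bus: BusRd
[14] P2: store L1 := 90 | P0:I, P1:I, P2:M(90) | bus: BusRdX
[15] P1: load  L1 | P0:I, P1:S(90), P2:S(90) | bus: BusRd,Flush
[16] P2: load  L1 | P0:I, P1:S(90), P2:S(90) | bus: none
[17] P1: store L1 := 3 | P0:I, P1:M(3), P2:I | bus: BusRdX
[18] P2: store L2 := 57 | P0:I, P1:I, P2:M(57) | bus: BusRdX,Flush
[19] P1: store L3 := 26 | P0:I, P1:M(26), P2:I | bus: BusRdX
[20] P1: load  L2 | P0:I, P1:S(57), P2:S(57) | bus: BusRd,Flush
[21] P0: load  L1 | P0:S(3), P1:S(3), P2:I | bus: BusRd,Flush
[22] P2: store L0 := 38 | P0:I, P1:I, P2:M(38) | bus: BusRdX,Flush
[23] P0: load  L0 | P0:S(38), P1:I, P2:S(38) | bus: BusRd,Flush
[24] P2: load  L0 | P0:S(38), P1:I, P2:S(38) | bus: none
[25] P2: load  L0 | P0:S(38), P1:I, P2:S(38) | bus: none
[26] P2: store L2 := 96 | P0:I, P1:I, P2:M(96) | bus: BusRdX
[27] P2: store L3 := 66 | P0:I, P1:I, P2:M(66) | bus: BusRdX,Flush
[28] P0: store L3 := 69 | P0:M(69), P1:I, P2:I | bus: BusRdX,Flush
[29] P1: load  L1 | P0:S(3), P1:S(3), P2:I | bus: none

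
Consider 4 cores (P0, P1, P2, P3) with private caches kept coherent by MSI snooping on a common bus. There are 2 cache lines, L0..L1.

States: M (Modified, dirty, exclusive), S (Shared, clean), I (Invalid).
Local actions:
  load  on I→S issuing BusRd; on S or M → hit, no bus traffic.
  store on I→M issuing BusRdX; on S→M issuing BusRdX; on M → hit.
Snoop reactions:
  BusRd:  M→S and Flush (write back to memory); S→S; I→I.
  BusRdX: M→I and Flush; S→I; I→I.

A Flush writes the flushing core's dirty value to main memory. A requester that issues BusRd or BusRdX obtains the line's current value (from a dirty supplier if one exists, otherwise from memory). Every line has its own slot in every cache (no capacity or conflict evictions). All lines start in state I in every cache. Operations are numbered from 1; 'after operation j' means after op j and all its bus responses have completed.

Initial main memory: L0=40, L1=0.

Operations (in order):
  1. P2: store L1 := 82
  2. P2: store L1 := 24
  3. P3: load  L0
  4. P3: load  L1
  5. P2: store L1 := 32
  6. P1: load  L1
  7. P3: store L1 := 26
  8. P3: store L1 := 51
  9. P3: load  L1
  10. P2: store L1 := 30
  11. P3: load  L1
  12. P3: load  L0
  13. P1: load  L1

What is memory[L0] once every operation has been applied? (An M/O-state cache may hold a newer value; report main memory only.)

memory[L0] = 40

[1] P2: store L1 := 82 | P0:I, P1:I, P2:M(82), P3:I | bus: BusRdX
[2] P2: store L1 := 24 | P0:I, P1:I, P2:M(24), P3:I | bus: none
[3] P3: load  L0 | P0:I, P1:I, P2:I, P3:S(40) | bus: BusRd
[4] P3: load  L1 | P0:I, P1:I, P2:S(24), P3:S(24) | bus: BusRd,Flush
[5] P2: store L1 := 32 | P0:I, P1:I, P2:M(32), P3:I | bus: BusRdX
[6] P1: load  L1 | P0:I, P1:S(32), P2:S(32), P3:I | bus: BusRd,Flush
[7] P3: store L1 := 26 | P0:I, P1:I, P2:I, P3:M(26) | bus: BusRdX
[8] P3: store L1 := 51 | P0:I, P1:I, P2:I, P3:M(51) | bus: none
[9] P3: load  L1 | P0:I, P1:I, P2:I, P3:M(51) | bus: none
[10] P2: store L1 := 30 | P0:I, P1:I, P2:M(30), P3:I | bus: BusRdX,Flush
[11] P3: load  L1 | P0:I, P1:I, P2:S(30), P3:S(30) | bus: BusRd,Flush
[12] P3: load  L0 | P0:I, P1:I, P2:I, P3:S(40) | bus: none
[13] P1: load  L1 | P0:I, P1:S(30), P2:S(30), P3:S(30) | bus: BusRd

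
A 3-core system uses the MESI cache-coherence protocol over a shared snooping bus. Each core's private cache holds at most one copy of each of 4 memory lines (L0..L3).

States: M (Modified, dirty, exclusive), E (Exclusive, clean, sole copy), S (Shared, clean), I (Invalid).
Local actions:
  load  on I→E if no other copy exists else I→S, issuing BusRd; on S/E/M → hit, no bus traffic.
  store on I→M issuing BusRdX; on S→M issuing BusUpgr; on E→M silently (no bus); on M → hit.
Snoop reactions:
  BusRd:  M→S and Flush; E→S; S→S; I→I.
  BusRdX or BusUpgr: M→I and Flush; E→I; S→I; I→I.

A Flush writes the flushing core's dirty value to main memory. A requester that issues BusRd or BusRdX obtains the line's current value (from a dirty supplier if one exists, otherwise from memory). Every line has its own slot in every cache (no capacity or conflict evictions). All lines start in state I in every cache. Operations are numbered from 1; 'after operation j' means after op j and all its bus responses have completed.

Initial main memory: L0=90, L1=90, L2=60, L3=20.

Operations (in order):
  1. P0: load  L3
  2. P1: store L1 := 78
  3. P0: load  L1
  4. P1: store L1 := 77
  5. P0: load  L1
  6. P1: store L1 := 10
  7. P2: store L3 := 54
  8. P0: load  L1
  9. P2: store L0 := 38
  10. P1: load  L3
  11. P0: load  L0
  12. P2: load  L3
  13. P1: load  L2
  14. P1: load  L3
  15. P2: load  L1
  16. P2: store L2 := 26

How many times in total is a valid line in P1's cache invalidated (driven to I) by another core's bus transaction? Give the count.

invalidations = 1

  op1 P0: load  L3 → E/I/I on L3; bus BusRd; mem=20
  op2 P1: store L1 := 78 → I/M/I on L1; bus BusRdX; mem=90
  op3 P0: load  L1 → S/S/I on L1; bus BusRd Flush; mem=78
  op4 P1: store L1 := 77 → I/M/I on L1; bus BusUpgr; mem=78
  op5 P0: load  L1 → S/S/I on L1; bus BusRd Flush; mem=77
  op6 P1: store L1 := 10 → I/M/I on L1; bus BusUpgr; mem=77
  op7 P2: store L3 := 54 → I/I/M on L3; bus BusRdX; mem=20
  op8 P0: load  L1 → S/S/I on L1; bus BusRd Flush; mem=10
  op9 P2: store L0 := 38 → I/I/M on L0; bus BusRdX; mem=90
  op10 P1: load  L3 → I/S/S on L3; bus BusRd Flush; mem=54
  op11 P0: load  L0 → S/I/S on L0; bus BusRd Flush; mem=38
  op12 P2: load  L3 → I/S/S on L3; bus (none); mem=54
  op13 P1: load  L2 → I/E/I on L2; bus BusRd; mem=60
  op14 P1: load  L3 → I/S/S on L3; bus (none); mem=54
  op15 P2: load  L1 → S/S/S on L1; bus BusRd; mem=10
  op16 P2: store L2 := 26 → I/I/M on L2; bus BusRdX; mem=60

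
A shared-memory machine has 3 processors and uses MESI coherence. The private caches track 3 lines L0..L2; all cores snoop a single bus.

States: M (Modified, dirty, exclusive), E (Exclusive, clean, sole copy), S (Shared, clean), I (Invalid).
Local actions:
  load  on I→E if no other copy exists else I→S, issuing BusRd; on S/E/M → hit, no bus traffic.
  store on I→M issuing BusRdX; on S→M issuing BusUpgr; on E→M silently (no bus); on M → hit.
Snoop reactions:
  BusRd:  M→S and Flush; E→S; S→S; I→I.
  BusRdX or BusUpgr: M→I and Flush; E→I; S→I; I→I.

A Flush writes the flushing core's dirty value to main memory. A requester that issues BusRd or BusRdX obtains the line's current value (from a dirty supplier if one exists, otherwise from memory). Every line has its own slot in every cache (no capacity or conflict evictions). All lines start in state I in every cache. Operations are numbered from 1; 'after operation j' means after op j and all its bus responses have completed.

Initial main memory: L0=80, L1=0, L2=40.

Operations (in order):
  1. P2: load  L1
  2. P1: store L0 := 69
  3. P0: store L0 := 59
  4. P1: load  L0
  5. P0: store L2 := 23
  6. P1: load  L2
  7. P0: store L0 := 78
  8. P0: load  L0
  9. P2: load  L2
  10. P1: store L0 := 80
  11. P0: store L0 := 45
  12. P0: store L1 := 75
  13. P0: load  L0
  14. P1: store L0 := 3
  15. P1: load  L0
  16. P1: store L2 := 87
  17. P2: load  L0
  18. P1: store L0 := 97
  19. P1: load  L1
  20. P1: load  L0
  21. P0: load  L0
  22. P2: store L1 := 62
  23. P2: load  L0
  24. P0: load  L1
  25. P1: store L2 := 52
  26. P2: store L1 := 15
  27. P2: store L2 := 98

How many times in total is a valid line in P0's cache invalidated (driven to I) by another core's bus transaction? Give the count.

invalidations = 5

step 1: P2: load  L1  ⟶  IIE  (L1)  txn=BusRd  M[L1]=0
step 2: P1: store L0 := 69  ⟶  IMI  (L0)  txn=BusRdX  M[L0]=80
step 3: P0: store L0 := 59  ⟶  MII  (L0)  txn=BusRdX+Flush  M[L0]=69
step 4: P1: load  L0  ⟶  SSI  (L0)  txn=BusRd+Flush  M[L0]=59
step 5: P0: store L2 := 23  ⟶  MII  (L2)  txn=BusRdX  M[L2]=40
step 6: P1: load  L2  ⟶  SSI  (L2)  txn=BusRd+Flush  M[L2]=23
step 7: P0: store L0 := 78  ⟶  MII  (L0)  txn=BusUpgr  M[L0]=59
step 8: P0: load  L0  ⟶  MII  (L0)  txn=∅  M[L0]=59
step 9: P2: load  L2  ⟶  SSS  (L2)  txn=BusRd  M[L2]=23
step 10: P1: store L0 := 80  ⟶  IMI  (L0)  txn=BusRdX+Flush  M[L0]=78
step 11: P0: store L0 := 45  ⟶  MII  (L0)  txn=BusRdX+Flush  M[L0]=80
step 12: P0: store L1 := 75  ⟶  MII  (L1)  txn=BusRdX  M[L1]=0
step 13: P0: load  L0  ⟶  MII  (L0)  txn=∅  M[L0]=80
step 14: P1: store L0 := 3  ⟶  IMI  (L0)  txn=BusRdX+Flush  M[L0]=45
step 15: P1: load  L0  ⟶  IMI  (L0)  txn=∅  M[L0]=45
step 16: P1: store L2 := 87  ⟶  IMI  (L2)  txn=BusUpgr  M[L2]=23
step 17: P2: load  L0  ⟶  ISS  (L0)  txn=BusRd+Flush  M[L0]=3
step 18: P1: store L0 := 97  ⟶  IMI  (L0)  txn=BusUpgr  M[L0]=3
step 19: P1: load  L1  ⟶  SSI  (L1)  txn=BusRd+Flush  M[L1]=75
step 20: P1: load  L0  ⟶  IMI  (L0)  txn=∅  M[L0]=3
step 21: P0: load  L0  ⟶  SSI  (L0)  txn=BusRd+Flush  M[L0]=97
step 22: P2: store L1 := 62  ⟶  IIM  (L1)  txn=BusRdX  M[L1]=75
step 23: P2: load  L0  ⟶  SSS  (L0)  txn=BusRd  M[L0]=97
step 24: P0: load  L1  ⟶  SIS  (L1)  txn=BusRd+Flush  M[L1]=62
step 25: P1: store L2 := 52  ⟶  IMI  (L2)  txn=∅  M[L2]=23
step 26: P2: store L1 := 15  ⟶  IIM  (L1)  txn=BusUpgr  M[L1]=62
step 27: P2: store L2 := 98  ⟶  IIM  (L2)  txn=BusRdX+Flush  M[L2]=52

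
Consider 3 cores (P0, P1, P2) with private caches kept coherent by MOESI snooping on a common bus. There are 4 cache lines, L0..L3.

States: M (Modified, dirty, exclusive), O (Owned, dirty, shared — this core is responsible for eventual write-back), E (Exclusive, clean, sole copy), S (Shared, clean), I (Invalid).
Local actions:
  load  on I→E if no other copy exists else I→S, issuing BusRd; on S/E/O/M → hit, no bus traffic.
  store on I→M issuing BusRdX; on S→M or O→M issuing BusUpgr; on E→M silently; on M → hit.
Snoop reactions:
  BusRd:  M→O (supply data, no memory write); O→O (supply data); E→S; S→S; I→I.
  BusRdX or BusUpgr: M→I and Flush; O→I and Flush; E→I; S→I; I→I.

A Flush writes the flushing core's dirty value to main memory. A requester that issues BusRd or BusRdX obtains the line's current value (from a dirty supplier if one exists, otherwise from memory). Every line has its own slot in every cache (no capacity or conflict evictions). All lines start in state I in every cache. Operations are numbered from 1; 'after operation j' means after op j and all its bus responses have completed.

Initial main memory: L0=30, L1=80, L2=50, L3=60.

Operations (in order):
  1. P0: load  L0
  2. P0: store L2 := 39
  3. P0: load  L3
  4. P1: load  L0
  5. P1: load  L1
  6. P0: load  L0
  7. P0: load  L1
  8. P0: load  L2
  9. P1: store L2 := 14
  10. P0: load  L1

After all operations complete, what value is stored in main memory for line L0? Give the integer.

memory[L0] = 30

  op1 P0: load  L0 → E/I/I on L0; bus BusRd; mem=30
  op2 P0: store L2 := 39 → M/I/I on L2; bus BusRdX; mem=50
  op3 P0: load  L3 → E/I/I on L3; bus BusRd; mem=60
  op4 P1: load  L0 → S/S/I on L0; bus BusRd; mem=30
  op5 P1: load  L1 → I/E/I on L1; bus BusRd; mem=80
  op6 P0: load  L0 → S/S/I on L0; bus (none); mem=30
  op7 P0: load  L1 → S/S/I on L1; bus BusRd; mem=80
  op8 P0: load  L2 → M/I/I on L2; bus (none); mem=50
  op9 P1: store L2 := 14 → I/M/I on L2; bus BusRdX Flush; mem=39
  op10 P0: load  L1 → S/S/I on L1; bus (none); mem=80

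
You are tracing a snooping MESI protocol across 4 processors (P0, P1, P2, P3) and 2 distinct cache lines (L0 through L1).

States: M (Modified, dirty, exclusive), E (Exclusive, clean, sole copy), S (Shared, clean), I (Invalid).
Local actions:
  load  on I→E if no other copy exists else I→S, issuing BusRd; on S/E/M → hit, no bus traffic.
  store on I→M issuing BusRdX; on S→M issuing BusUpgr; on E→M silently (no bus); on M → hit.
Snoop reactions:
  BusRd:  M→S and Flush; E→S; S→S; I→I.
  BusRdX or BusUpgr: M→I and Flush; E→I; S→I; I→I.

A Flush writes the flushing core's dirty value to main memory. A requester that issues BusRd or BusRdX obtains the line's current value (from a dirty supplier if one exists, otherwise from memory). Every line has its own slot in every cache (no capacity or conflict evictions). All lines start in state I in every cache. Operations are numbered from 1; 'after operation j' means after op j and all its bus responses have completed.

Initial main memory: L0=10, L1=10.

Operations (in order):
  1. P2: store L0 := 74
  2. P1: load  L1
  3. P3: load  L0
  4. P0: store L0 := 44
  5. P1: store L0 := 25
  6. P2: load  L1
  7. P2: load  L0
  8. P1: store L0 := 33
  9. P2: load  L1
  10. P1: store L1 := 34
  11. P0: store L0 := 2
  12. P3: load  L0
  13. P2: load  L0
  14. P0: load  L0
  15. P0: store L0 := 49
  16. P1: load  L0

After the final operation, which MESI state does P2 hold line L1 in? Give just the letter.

step 1: P2: store L0 := 74  ⟶  IIMI  (L0)  txn=BusRdX  M[L0]=10
step 2: P1: load  L1  ⟶  IEII  (L1)  txn=BusRd  M[L1]=10
step 3: P3: load  L0  ⟶  IISS  (L0)  txn=BusRd+Flush  M[L0]=74
step 4: P0: store L0 := 44  ⟶  MIII  (L0)  txn=BusRdX  M[L0]=74
step 5: P1: store L0 := 25  ⟶  IMII  (L0)  txn=BusRdX+Flush  M[L0]=44
step 6: P2: load  L1  ⟶  ISSI  (L1)  txn=BusRd  M[L1]=10
step 7: P2: load  L0  ⟶  ISSI  (L0)  txn=BusRd+Flush  M[L0]=25
step 8: P1: store L0 := 33  ⟶  IMII  (L0)  txn=BusUpgr  M[L0]=25
step 9: P2: load  L1  ⟶  ISSI  (L1)  txn=∅  M[L1]=10
step 10: P1: store L1 := 34  ⟶  IMII  (L1)  txn=BusUpgr  M[L1]=10
step 11: P0: store L0 := 2  ⟶  MIII  (L0)  txn=BusRdX+Flush  M[L0]=33
step 12: P3: load  L0  ⟶  SIIS  (L0)  txn=BusRd+Flush  M[L0]=2
step 13: P2: load  L0  ⟶  SISS  (L0)  txn=BusRd  M[L0]=2
step 14: P0: load  L0  ⟶  SISS  (L0)  txn=∅  M[L0]=2
step 15: P0: store L0 := 49  ⟶  MIII  (L0)  txn=BusUpgr  M[L0]=2
step 16: P1: load  L0  ⟶  SSII  (L0)  txn=BusRd+Flush  M[L0]=49

state = I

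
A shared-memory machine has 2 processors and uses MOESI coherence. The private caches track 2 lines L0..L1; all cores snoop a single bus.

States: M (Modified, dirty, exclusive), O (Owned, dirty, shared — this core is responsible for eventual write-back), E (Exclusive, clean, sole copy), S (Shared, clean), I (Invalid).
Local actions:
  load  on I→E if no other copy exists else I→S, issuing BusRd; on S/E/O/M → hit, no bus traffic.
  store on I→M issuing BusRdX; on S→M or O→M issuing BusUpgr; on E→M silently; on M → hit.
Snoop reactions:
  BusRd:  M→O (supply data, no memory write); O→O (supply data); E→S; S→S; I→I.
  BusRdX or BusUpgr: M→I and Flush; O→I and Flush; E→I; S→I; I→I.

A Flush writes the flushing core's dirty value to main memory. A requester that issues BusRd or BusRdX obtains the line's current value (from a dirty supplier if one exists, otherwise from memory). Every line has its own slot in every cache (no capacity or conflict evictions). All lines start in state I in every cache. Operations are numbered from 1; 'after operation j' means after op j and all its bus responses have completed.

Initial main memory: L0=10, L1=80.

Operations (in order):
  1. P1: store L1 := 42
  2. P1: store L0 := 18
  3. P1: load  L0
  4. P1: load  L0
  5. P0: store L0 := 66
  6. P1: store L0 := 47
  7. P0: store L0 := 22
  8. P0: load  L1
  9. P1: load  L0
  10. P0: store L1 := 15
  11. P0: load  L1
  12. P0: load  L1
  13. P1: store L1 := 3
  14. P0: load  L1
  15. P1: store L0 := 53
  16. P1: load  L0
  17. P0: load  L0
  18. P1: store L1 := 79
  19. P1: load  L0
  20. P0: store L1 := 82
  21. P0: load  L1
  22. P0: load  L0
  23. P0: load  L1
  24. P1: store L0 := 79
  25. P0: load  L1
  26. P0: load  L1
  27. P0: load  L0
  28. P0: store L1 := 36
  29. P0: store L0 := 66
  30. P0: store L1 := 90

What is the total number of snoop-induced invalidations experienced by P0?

[1] P1: store L1 := 42 | P0:I, P1:M(42) | bus: BusRdX
[2] P1: store L0 := 18 | P0:I, P1:M(18) | bus: BusRdX
[3] P1: load  L0 | P0:I, P1:M(18) | bus: none
[4] P1: load  L0 | P0:I, P1:M(18) | bus: none
[5] P0: store L0 := 66 | P0:M(66), P1:I | bus: BusRdX,Flush
[6] P1: store L0 := 47 | P0:I, P1:M(47) | bus: BusRdX,Flush
[7] P0: store L0 := 22 | P0:M(22), P1:I | bus: BusRdX,Flush
[8] P0: load  L1 | P0:S(42), P1:O(42) | bus: BusRd
[9] P1: load  L0 | P0:O(22), P1:S(22) | bus: BusRd
[10] P0: store L1 := 15 | P0:M(15), P1:I | bus: BusUpgr,Flush
[11] P0: load  L1 | P0:M(15), P1:I | bus: none
[12] P0: load  L1 | P0:M(15), P1:I | bus: none
[13] P1: store L1 := 3 | P0:I, P1:M(3) | bus: BusRdX,Flush
[14] P0: load  L1 | P0:S(3), P1:O(3) | bus: BusRd
[15] P1: store L0 := 53 | P0:I, P1:M(53) | bus: BusUpgr,Flush
[16] P1: load  L0 | P0:I, P1:M(53) | bus: none
[17] P0: load  L0 | P0:S(53), P1:O(53) | bus: BusRd
[18] P1: store L1 := 79 | P0:I, P1:M(79) | bus: BusUpgr
[19] P1: load  L0 | P0:S(53), P1:O(53) | bus: none
[20] P0: store L1 := 82 | P0:M(82), P1:I | bus: BusRdX,Flush
[21] P0: load  L1 | P0:M(82), P1:I | bus: none
[22] P0: load  L0 | P0:S(53), P1:O(53) | bus: none
[23] P0: load  L1 | P0:M(82), P1:I | bus: none
[24] P1: store L0 := 79 | P0:I, P1:M(79) | bus: BusUpgr
[25] P0: load  L1 | P0:M(82), P1:I | bus: none
[26] P0: load  L1 | P0:M(82), P1:I | bus: none
[27] P0: load  L0 | P0:S(79), P1:O(79) | bus: BusRd
[28] P0: store L1 := 36 | P0:M(36), P1:I | bus: none
[29] P0: store L0 := 66 | P0:M(66), P1:I | bus: BusUpgr,Flush
[30] P0: store L1 := 90 | P0:M(90), P1:I | bus: none

invalidations = 5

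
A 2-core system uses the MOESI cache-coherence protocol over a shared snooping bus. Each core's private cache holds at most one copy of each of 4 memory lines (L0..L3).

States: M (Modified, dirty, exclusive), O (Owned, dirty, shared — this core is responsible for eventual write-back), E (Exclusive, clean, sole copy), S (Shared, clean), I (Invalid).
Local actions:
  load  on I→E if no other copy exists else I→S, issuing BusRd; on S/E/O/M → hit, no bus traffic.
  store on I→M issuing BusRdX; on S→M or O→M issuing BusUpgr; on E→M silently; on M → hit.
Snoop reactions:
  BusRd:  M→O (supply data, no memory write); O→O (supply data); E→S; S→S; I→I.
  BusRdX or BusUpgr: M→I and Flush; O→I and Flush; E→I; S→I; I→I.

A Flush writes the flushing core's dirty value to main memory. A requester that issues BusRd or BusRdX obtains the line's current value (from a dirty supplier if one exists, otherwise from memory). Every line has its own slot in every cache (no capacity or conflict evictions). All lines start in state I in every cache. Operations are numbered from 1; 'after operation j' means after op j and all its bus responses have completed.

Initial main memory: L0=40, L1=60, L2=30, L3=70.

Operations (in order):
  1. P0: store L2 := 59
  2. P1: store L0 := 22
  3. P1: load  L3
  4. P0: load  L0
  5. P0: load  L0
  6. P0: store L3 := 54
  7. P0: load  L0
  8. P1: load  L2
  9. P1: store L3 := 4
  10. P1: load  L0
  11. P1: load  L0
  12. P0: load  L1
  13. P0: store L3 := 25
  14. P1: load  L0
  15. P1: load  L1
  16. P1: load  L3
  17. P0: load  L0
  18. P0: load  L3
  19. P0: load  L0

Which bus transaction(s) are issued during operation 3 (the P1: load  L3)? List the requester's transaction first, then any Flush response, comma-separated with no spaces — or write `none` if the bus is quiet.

bus = BusRd

step 1: P0: store L2 := 59  ⟶  MI  (L2)  txn=BusRdX  M[L2]=30
step 2: P1: store L0 := 22  ⟶  IM  (L0)  txn=BusRdX  M[L0]=40
step 3: P1: load  L3  ⟶  IE  (L3)  txn=BusRd  M[L3]=70
step 4: P0: load  L0  ⟶  SO  (L0)  txn=BusRd  M[L0]=40
step 5: P0: load  L0  ⟶  SO  (L0)  txn=∅  M[L0]=40
step 6: P0: store L3 := 54  ⟶  MI  (L3)  txn=BusRdX  M[L3]=70
step 7: P0: load  L0  ⟶  SO  (L0)  txn=∅  M[L0]=40
step 8: P1: load  L2  ⟶  OS  (L2)  txn=BusRd  M[L2]=30
step 9: P1: store L3 := 4  ⟶  IM  (L3)  txn=BusRdX+Flush  M[L3]=54
step 10: P1: load  L0  ⟶  SO  (L0)  txn=∅  M[L0]=40
step 11: P1: load  L0  ⟶  SO  (L0)  txn=∅  M[L0]=40
step 12: P0: load  L1  ⟶  EI  (L1)  txn=BusRd  M[L1]=60
step 13: P0: store L3 := 25  ⟶  MI  (L3)  txn=BusRdX+Flush  M[L3]=4
step 14: P1: load  L0  ⟶  SO  (L0)  txn=∅  M[L0]=40
step 15: P1: load  L1  ⟶  SS  (L1)  txn=BusRd  M[L1]=60
step 16: P1: load  L3  ⟶  OS  (L3)  txn=BusRd  M[L3]=4
step 17: P0: load  L0  ⟶  SO  (L0)  txn=∅  M[L0]=40
step 18: P0: load  L3  ⟶  OS  (L3)  txn=∅  M[L3]=4
step 19: P0: load  L0  ⟶  SO  (L0)  txn=∅  M[L0]=40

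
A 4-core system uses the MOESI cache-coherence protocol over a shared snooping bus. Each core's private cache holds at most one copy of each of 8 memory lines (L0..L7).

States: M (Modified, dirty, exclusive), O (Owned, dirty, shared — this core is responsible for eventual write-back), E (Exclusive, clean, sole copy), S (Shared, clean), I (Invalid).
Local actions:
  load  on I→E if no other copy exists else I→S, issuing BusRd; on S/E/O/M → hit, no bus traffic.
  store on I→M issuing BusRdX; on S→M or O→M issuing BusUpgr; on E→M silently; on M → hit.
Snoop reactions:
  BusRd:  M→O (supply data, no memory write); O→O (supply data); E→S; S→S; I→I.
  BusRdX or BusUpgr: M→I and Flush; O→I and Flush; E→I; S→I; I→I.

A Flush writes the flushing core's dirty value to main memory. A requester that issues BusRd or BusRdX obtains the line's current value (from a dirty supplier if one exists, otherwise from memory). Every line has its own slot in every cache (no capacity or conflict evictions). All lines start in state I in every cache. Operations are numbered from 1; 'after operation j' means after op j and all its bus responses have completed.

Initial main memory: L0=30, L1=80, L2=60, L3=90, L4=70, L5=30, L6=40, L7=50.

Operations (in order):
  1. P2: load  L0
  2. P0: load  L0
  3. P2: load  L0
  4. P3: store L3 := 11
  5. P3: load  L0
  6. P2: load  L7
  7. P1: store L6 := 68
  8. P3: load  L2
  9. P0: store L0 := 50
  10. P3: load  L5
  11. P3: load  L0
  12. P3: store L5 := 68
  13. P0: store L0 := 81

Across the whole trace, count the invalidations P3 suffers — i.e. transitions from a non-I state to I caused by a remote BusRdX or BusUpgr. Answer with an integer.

1. P2: load  L0  bus=[BusRd]  L0: P0=I P1=I P2=E P3=I  mem[L0]=30
2. P0: load  L0  bus=[BusRd]  L0: P0=S P1=I P2=S P3=I  mem[L0]=30
3. P2: load  L0  bus=[-]  L0: P0=S P1=I P2=S P3=I  mem[L0]=30
4. P3: store L3 := 11  bus=[BusRdX]  L3: P0=I P1=I P2=I P3=M  mem[L3]=90
5. P3: load  L0  bus=[BusRd]  L0: P0=S P1=I P2=S P3=S  mem[L0]=30
6. P2: load  L7  bus=[BusRd]  L7: P0=I P1=I P2=E P3=I  mem[L7]=50
7. P1: store L6 := 68  bus=[BusRdX]  L6: P0=I P1=M P2=I P3=I  mem[L6]=40
8. P3: load  L2  bus=[BusRd]  L2: P0=I P1=I P2=I P3=E  mem[L2]=60
9. P0: store L0 := 50  bus=[BusUpgr]  L0: P0=M P1=I P2=I P3=I  mem[L0]=30
10. P3: load  L5  bus=[BusRd]  L5: P0=I P1=I P2=I P3=E  mem[L5]=30
11. P3: load  L0  bus=[BusRd]  L0: P0=O P1=I P2=I P3=S  mem[L0]=30
12. P3: store L5 := 68  bus=[-]  L5: P0=I P1=I P2=I P3=M  mem[L5]=30
13. P0: store L0 := 81  bus=[BusUpgr]  L0: P0=M P1=I P2=I P3=I  mem[L0]=30

invalidations = 2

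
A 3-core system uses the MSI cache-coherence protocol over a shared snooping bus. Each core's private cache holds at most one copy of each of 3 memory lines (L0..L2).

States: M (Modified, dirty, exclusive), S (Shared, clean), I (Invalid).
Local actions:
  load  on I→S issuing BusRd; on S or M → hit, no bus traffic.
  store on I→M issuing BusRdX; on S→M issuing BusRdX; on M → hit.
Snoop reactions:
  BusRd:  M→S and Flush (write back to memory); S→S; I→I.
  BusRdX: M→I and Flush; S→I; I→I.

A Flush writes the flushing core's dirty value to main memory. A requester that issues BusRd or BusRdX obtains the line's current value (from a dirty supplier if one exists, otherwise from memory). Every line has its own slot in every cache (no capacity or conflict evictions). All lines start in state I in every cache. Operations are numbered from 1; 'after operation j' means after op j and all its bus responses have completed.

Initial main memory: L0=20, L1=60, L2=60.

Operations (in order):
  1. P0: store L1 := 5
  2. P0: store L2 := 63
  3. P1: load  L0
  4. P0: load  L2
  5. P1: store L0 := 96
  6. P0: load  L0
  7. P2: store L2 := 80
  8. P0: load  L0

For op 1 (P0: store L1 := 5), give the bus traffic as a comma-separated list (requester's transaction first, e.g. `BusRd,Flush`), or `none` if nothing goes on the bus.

bus = BusRdX

1. P0: store L1 := 5  bus=[BusRdX]  L1: P0=M P1=I P2=I  mem[L1]=60
2. P0: store L2 := 63  bus=[BusRdX]  L2: P0=M P1=I P2=I  mem[L2]=60
3. P1: load  L0  bus=[BusRd]  L0: P0=I P1=S P2=I  mem[L0]=20
4. P0: load  L2  bus=[-]  L2: P0=M P1=I P2=I  mem[L2]=60
5. P1: store L0 := 96  bus=[BusRdX]  L0: P0=I P1=M P2=I  mem[L0]=20
6. P0: load  L0  bus=[BusRd,Flush]  L0: P0=S P1=S P2=I  mem[L0]=96
7. P2: store L2 := 80  bus=[BusRdX,Flush]  L2: P0=I P1=I P2=M  mem[L2]=63
8. P0: load  L0  bus=[-]  L0: P0=S P1=S P2=I  mem[L0]=96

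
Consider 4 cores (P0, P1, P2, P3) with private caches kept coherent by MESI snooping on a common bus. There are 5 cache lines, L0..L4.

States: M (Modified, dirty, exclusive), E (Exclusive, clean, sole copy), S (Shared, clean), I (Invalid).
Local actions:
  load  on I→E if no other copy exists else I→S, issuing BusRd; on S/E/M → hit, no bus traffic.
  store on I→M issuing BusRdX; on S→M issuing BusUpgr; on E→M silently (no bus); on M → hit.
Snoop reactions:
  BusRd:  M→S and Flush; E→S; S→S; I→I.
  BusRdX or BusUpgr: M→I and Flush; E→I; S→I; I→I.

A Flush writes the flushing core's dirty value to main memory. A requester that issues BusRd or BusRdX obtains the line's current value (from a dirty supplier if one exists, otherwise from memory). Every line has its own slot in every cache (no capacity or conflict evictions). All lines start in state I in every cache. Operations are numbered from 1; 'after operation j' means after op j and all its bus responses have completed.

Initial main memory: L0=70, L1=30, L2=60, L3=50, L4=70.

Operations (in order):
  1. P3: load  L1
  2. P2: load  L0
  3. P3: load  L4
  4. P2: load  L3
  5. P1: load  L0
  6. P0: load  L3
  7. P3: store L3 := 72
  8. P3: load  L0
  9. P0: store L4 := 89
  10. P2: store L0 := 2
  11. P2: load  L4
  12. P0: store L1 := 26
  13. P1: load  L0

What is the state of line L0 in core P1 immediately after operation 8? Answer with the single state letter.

state = S

  op1 P3: load  L1 → I/I/I/E on L1; bus BusRd; mem=30
  op2 P2: load  L0 → I/I/E/I on L0; bus BusRd; mem=70
  op3 P3: load  L4 → I/I/I/E on L4; bus BusRd; mem=70
  op4 P2: load  L3 → I/I/E/I on L3; bus BusRd; mem=50
  op5 P1: load  L0 → I/S/S/I on L0; bus BusRd; mem=70
  op6 P0: load  L3 → S/I/S/I on L3; bus BusRd; mem=50
  op7 P3: store L3 := 72 → I/I/I/M on L3; bus BusRdX; mem=50
  op8 P3: load  L0 → I/S/S/S on L0; bus BusRd; mem=70
  op9 P0: store L4 := 89 → M/I/I/I on L4; bus BusRdX; mem=70
  op10 P2: store L0 := 2 → I/I/M/I on L0; bus BusUpgr; mem=70
  op11 P2: load  L4 → S/I/S/I on L4; bus BusRd Flush; mem=89
  op12 P0: store L1 := 26 → M/I/I/I on L1; bus BusRdX; mem=30
  op13 P1: load  L0 → I/S/S/I on L0; bus BusRd Flush; mem=2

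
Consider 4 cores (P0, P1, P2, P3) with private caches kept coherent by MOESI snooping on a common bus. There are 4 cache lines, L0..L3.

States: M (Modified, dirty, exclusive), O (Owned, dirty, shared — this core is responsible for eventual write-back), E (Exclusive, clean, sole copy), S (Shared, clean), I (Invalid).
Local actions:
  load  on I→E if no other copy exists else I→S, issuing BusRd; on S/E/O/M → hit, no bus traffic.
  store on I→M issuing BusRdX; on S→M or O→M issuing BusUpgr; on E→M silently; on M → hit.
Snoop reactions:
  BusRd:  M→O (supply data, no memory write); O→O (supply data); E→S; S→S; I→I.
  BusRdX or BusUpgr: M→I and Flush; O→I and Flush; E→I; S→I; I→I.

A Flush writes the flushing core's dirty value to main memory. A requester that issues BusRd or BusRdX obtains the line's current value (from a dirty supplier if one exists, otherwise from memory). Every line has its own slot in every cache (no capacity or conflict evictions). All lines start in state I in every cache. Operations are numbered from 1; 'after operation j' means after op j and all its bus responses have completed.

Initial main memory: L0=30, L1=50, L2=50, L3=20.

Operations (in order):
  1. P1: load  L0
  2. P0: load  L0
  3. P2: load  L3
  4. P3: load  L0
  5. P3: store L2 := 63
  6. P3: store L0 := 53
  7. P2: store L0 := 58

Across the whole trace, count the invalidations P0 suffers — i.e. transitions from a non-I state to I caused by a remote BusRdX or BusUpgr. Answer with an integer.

invalidations = 1

1. P1: load  L0  bus=[BusRd]  L0: P0=I P1=E P2=I P3=I  mem[L0]=30
2. P0: load  L0  bus=[BusRd]  L0: P0=S P1=S P2=I P3=I  mem[L0]=30
3. P2: load  L3  bus=[BusRd]  L3: P0=I P1=I P2=E P3=I  mem[L3]=20
4. P3: load  L0  bus=[BusRd]  L0: P0=S P1=S P2=I P3=S  mem[L0]=30
5. P3: store L2 := 63  bus=[BusRdX]  L2: P0=I P1=I P2=I P3=M  mem[L2]=50
6. P3: store L0 := 53  bus=[BusUpgr]  L0: P0=I P1=I P2=I P3=M  mem[L0]=30
7. P2: store L0 := 58  bus=[BusRdX,Flush]  L0: P0=I P1=I P2=M P3=I  mem[L0]=53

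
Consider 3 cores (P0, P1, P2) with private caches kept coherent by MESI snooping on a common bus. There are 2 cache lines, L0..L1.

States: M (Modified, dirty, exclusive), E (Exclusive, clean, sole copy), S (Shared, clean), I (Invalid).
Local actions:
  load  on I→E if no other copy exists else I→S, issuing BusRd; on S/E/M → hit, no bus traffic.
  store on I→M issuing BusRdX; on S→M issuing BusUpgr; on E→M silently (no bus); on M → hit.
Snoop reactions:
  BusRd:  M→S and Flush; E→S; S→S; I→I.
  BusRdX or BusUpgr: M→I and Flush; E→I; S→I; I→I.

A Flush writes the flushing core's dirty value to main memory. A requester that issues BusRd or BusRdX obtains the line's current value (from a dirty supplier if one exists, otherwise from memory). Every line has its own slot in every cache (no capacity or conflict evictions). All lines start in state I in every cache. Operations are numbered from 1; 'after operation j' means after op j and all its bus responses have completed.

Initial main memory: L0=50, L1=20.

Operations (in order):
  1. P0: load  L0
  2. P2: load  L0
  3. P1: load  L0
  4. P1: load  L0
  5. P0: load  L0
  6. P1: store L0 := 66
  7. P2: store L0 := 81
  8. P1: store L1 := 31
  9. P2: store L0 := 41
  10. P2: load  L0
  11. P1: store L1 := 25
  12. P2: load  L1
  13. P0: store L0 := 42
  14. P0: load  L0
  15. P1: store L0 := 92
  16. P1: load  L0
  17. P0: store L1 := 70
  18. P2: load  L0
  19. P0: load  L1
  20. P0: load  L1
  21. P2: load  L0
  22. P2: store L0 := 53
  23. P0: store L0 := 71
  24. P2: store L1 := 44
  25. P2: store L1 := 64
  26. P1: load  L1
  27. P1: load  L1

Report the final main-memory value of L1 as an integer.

1. P0: load  L0  bus=[BusRd]  L0: P0=E P1=I P2=I  mem[L0]=50
2. P2: load  L0  bus=[BusRd]  L0: P0=S P1=I P2=S  mem[L0]=50
3. P1: load  L0  bus=[BusRd]  L0: P0=S P1=S P2=S  mem[L0]=50
4. P1: load  L0  bus=[-]  L0: P0=S P1=S P2=S  mem[L0]=50
5. P0: load  L0  bus=[-]  L0: P0=S P1=S P2=S  mem[L0]=50
6. P1: store L0 := 66  bus=[BusUpgr]  L0: P0=I P1=M P2=I  mem[L0]=50
7. P2: store L0 := 81  bus=[BusRdX,Flush]  L0: P0=I P1=I P2=M  mem[L0]=66
8. P1: store L1 := 31  bus=[BusRdX]  L1: P0=I P1=M P2=I  mem[L1]=20
9. P2: store L0 := 41  bus=[-]  L0: P0=I P1=I P2=M  mem[L0]=66
10. P2: load  L0  bus=[-]  L0: P0=I P1=I P2=M  mem[L0]=66
11. P1: store L1 := 25  bus=[-]  L1: P0=I P1=M P2=I  mem[L1]=20
12. P2: load  L1  bus=[BusRd,Flush]  L1: P0=I P1=S P2=S  mem[L1]=25
13. P0: store L0 := 42  bus=[BusRdX,Flush]  L0: P0=M P1=I P2=I  mem[L0]=41
14. P0: load  L0  bus=[-]  L0: P0=M P1=I P2=I  mem[L0]=41
15. P1: store L0 := 92  bus=[BusRdX,Flush]  L0: P0=I P1=M P2=I  mem[L0]=42
16. P1: load  L0  bus=[-]  L0: P0=I P1=M P2=I  mem[L0]=42
17. P0: store L1 := 70  bus=[BusRdX]  L1: P0=M P1=I P2=I  mem[L1]=25
18. P2: load  L0  bus=[BusRd,Flush]  L0: P0=I P1=S P2=S  mem[L0]=92
19. P0: load  L1  bus=[-]  L1: P0=M P1=I P2=I  mem[L1]=25
20. P0: load  L1  bus=[-]  L1: P0=M P1=I P2=I  mem[L1]=25
21. P2: load  L0  bus=[-]  L0: P0=I P1=S P2=S  mem[L0]=92
22. P2: store L0 := 53  bus=[BusUpgr]  L0: P0=I P1=I P2=M  mem[L0]=92
23. P0: store L0 := 71  bus=[BusRdX,Flush]  L0: P0=M P1=I P2=I  mem[L0]=53
24. P2: store L1 := 44  bus=[BusRdX,Flush]  L1: P0=I P1=I P2=M  mem[L1]=70
25. P2: store L1 := 64  bus=[-]  L1: P0=I P1=I P2=M  mem[L1]=70
26. P1: load  L1  bus=[BusRd,Flush]  L1: P0=I P1=S P2=S  mem[L1]=64
27. P1: load  L1  bus=[-]  L1: P0=I P1=S P2=S  mem[L1]=64

memory[L1] = 64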